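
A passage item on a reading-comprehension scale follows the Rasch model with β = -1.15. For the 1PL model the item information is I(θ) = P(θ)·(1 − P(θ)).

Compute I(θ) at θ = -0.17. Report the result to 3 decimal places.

0.198

P = 1/(1+e^{-0.9800}) = 0.7271
P(1−P) = 0.7271 × 0.2729 = 0.1984
I = P(1−P) = 0.19842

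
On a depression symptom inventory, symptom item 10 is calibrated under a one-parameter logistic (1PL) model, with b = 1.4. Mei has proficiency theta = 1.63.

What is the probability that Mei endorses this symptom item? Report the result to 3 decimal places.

P(theta) = 1 / (1 + exp(−(theta − b)))
Exponent: (1.63 − 1.4) = 0.2300
1/(1 + e^{-0.2300}) = 0.5572
P = 0.5572

0.557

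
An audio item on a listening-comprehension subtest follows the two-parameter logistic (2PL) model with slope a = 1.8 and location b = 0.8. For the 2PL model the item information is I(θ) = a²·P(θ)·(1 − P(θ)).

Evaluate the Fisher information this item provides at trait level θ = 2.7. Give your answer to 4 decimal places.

P = 1/(1+e^{-3.4200}) = 0.9683
P(1−P) = 0.9683 × 0.0317 = 0.0307
I = a² × P(1−P) = 1.8² × 0.0307 = 0.09938

0.0994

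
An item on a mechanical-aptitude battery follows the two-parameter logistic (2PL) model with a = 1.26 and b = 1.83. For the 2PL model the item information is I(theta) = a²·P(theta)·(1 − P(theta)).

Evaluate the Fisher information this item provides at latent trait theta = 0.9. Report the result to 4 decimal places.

0.2867

P = 1/(1+e^{1.1718}) = 0.2365
P(1−P) = 0.2365 × 0.7635 = 0.1806
I = a² × P(1−P) = 1.26² × 0.1806 = 0.28669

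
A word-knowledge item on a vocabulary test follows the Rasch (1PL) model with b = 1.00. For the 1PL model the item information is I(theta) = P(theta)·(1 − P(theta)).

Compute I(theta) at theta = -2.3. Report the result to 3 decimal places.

0.034

P = 1/(1+e^{3.3000}) = 0.0356
P(1−P) = 0.0356 × 0.9644 = 0.0343
I = P(1−P) = 0.03431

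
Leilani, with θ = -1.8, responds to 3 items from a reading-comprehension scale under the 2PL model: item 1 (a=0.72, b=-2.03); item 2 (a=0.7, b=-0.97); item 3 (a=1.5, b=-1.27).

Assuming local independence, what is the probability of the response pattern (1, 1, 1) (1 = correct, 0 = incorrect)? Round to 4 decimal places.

P(θ) = 1 / (1 + exp(−a(θ − b)))
P_1 = 1/(1+e^{-0.1656}) = 0.5413
P_2 = 1/(1+e^{0.5810}) = 0.3587
P_3 = 1/(1+e^{0.7950}) = 0.3111
L = P_1 × P_2 × P_3 = 0.5413 × 0.3587 × 0.3111 = 0.06040

0.0604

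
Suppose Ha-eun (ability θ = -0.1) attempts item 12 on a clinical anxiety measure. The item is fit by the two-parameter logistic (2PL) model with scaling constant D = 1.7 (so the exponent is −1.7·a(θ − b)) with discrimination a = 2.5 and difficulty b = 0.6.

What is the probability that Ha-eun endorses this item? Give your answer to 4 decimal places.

0.0486

P(θ) = 1 / (1 + exp(−D·a(θ − b)))
Exponent: 1.7 × 2.5 × (-0.1 − 0.6) = -2.9750
1/(1 + e^{2.9750}) = 0.0486
P = 0.0486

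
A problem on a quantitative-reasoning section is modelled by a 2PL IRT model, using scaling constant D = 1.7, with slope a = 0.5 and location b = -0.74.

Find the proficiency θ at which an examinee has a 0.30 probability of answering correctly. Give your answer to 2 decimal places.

P(θ) = 1 / (1 + exp(−D·a(θ − b)))
logit = ln(0.3000/0.7000) = -0.8473
θ = b + logit/(1.7·a) = -0.74 + (-0.8473)/0.8500 = -1.7368

-1.74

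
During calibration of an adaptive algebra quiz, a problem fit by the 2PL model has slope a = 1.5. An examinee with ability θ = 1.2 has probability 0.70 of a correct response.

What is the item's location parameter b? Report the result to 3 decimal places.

P(θ) = 1 / (1 + exp(−a(θ − b)))
logit(0.70) = ln(0.70/0.30) = 0.8473
b = θ − logit/(a) = 1.2 − 0.8473/1.5000 = 0.6351

0.635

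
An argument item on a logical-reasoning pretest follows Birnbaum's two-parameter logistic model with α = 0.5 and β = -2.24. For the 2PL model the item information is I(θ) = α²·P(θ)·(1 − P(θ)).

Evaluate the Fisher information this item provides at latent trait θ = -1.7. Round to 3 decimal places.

0.061

P = 1/(1+e^{-0.2700}) = 0.5671
P(1−P) = 0.5671 × 0.4329 = 0.2455
I = α² × P(1−P) = 0.5² × 0.2455 = 0.06137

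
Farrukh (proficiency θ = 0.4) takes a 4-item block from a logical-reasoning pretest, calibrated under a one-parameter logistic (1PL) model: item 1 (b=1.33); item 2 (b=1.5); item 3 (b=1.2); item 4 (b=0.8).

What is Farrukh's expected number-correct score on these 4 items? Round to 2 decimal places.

P(θ) = 1 / (1 + exp(−(θ − b)))
P_1 = 1/(1+e^{0.9300}) = 0.2829
P_2 = 1/(1+e^{1.1000}) = 0.2497
P_3 = 1/(1+e^{0.8000}) = 0.3100
P_4 = 1/(1+e^{0.4000}) = 0.4013
E[score] = 0.2829 + 0.2497 + 0.3100 + 0.4013 = 1.2440

1.24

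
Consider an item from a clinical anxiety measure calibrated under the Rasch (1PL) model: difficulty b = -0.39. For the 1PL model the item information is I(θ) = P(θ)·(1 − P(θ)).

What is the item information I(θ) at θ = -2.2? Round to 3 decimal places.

0.121

P = 1/(1+e^{1.8100}) = 0.1406
P(1−P) = 0.1406 × 0.8594 = 0.1209
I = P(1−P) = 0.12086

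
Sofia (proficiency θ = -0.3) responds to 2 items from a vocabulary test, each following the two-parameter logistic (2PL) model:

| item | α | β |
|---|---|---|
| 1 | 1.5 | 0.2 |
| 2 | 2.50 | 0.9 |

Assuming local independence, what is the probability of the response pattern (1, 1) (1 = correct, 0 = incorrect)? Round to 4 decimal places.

0.0152

P(θ) = 1 / (1 + exp(−α(θ − β)))
P_1 = 1/(1+e^{0.7500}) = 0.3208
P_2 = 1/(1+e^{3.0000}) = 0.0474
L = P_1 × P_2 = 0.3208 × 0.0474 = 0.01522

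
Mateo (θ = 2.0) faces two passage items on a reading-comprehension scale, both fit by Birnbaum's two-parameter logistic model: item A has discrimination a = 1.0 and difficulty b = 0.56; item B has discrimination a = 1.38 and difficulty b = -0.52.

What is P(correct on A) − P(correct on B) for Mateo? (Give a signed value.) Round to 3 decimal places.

-0.162

P(θ) = 1 / (1 + exp(−a(θ − b)))
P_A = 0.8085
P_B = 0.9700
P_A − P_B = -0.1616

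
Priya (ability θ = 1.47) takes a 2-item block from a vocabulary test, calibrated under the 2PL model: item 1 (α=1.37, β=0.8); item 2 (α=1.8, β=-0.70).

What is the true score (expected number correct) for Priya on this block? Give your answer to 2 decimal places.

P(θ) = 1 / (1 + exp(−α(θ − β)))
P_1 = 1/(1+e^{-0.9179}) = 0.7146
P_2 = 1/(1+e^{-3.9060}) = 0.9803
E[score] = 0.7146 + 0.9803 = 1.6949

1.69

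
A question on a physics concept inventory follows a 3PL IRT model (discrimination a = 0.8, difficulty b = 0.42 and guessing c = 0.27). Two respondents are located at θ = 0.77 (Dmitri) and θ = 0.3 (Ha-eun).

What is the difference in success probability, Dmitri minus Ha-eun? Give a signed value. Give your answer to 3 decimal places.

P(θ) = c + (1 − c) · 1 / (1 + exp(−a(θ − b)))
P(Dmitri) = 0.6858  [exponent 0.2800]
P(Ha-eun) = 0.6175  [exponent -0.0960]
Difference = 0.6858 − 0.6175 = 0.0683

0.068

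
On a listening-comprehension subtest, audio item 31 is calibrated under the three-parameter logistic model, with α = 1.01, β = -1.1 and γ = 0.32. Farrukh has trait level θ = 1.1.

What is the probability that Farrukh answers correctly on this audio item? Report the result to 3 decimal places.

P(θ) = γ + (1 − γ) · 1 / (1 + exp(−α(θ − β)))
Exponent: 1.01 × (1.1 − (-1.1)) = 2.2220
1/(1 + e^{-2.2220}) = 0.9022
P = 0.32 + 0.68 × 0.9022 = 0.9335

0.934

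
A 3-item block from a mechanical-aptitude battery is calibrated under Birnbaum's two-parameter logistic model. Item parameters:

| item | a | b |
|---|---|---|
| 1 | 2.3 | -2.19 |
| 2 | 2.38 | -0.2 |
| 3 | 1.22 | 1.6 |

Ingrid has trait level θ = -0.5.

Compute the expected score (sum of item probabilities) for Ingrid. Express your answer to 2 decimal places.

P(θ) = 1 / (1 + exp(−a(θ − b)))
P_1 = 1/(1+e^{-3.8870}) = 0.9799
P_2 = 1/(1+e^{0.7140}) = 0.3287
P_3 = 1/(1+e^{2.5620}) = 0.0716
E[score] = 0.9799 + 0.3287 + 0.0716 = 1.3802

1.38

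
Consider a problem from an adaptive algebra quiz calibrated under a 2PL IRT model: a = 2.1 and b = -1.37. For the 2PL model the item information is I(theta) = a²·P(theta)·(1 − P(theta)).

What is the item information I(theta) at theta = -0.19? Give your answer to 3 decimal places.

P = 1/(1+e^{-2.4780}) = 0.9226
P(1−P) = 0.9226 × 0.0774 = 0.0714
I = a² × P(1−P) = 2.1² × 0.0714 = 0.31497

0.315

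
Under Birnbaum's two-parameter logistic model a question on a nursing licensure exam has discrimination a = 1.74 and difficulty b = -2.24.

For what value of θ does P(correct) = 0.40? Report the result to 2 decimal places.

-2.47

P(θ) = 1 / (1 + exp(−a(θ − b)))
logit = ln(0.4000/0.6000) = -0.4055
θ = b + logit/(a) = -2.24 + (-0.4055)/1.7400 = -2.4730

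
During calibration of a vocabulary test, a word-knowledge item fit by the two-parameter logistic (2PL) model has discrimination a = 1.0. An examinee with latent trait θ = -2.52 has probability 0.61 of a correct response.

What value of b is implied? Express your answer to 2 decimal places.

P(θ) = 1 / (1 + exp(−a(θ − b)))
logit(0.61) = ln(0.61/0.39) = 0.4473
b = θ − logit/(a) = -2.52 − 0.4473/1.0000 = -2.9673

-2.97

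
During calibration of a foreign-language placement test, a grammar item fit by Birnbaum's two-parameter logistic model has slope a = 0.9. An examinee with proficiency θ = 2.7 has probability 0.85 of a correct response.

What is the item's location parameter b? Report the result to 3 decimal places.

0.773

P(θ) = 1 / (1 + exp(−a(θ − b)))
logit(0.85) = ln(0.85/0.15) = 1.7346
b = θ − logit/(a) = 2.7 − 1.7346/0.9000 = 0.7727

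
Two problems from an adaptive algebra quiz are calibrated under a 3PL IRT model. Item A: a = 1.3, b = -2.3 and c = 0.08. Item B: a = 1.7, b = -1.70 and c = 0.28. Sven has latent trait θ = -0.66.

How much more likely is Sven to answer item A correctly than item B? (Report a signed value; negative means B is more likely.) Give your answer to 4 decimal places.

0.0074

P(θ) = c + (1 − c) · 1 / (1 + exp(−a(θ − b)))
P_A = 0.9025
P_B = 0.8950
P_A − P_B = 0.0074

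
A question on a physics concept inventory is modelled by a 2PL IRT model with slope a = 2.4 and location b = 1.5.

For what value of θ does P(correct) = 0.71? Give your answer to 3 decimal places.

P(θ) = 1 / (1 + exp(−a(θ − b)))
logit = ln(0.7100/0.2900) = 0.8954
θ = b + logit/(a) = 1.5 + 0.8954/2.4000 = 1.8731

1.873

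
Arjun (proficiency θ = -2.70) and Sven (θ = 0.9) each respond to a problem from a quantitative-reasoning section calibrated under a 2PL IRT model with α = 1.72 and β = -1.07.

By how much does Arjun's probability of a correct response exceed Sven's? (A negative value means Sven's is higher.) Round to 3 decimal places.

P(θ) = 1 / (1 + exp(−α(θ − β)))
P(Arjun) = 0.0571  [exponent -2.8036]
P(Sven) = 0.9673  [exponent 3.3884]
Difference = 0.0571 − 0.9673 = -0.9102

-0.910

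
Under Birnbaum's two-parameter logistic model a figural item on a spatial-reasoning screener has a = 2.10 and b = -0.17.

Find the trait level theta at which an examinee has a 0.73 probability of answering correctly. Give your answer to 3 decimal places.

0.304

P(theta) = 1 / (1 + exp(−a(theta − b)))
logit = ln(0.7300/0.2700) = 0.9946
theta = b + logit/(a) = -0.17 + 0.9946/2.1000 = 0.3036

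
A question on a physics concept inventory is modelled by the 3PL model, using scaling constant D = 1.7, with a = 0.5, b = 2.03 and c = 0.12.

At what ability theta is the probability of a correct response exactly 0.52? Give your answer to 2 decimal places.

P(theta) = c + (1 − c) · 1 / (1 + exp(−D·a(theta − b)))
Remove guessing floor: (0.52 − 0.12)/(1 − 0.12) = 0.4545
logit = ln(0.4545/0.5455) = -0.1823
theta = b + logit/(1.7·a) = 2.03 + (-0.1823)/0.8500 = 1.8155

1.82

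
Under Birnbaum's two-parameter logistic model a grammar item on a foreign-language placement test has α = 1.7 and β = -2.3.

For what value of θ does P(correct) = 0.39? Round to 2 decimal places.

P(θ) = 1 / (1 + exp(−α(θ − β)))
logit = ln(0.3900/0.6100) = -0.4473
θ = β + logit/(α) = -2.3 + (-0.4473)/1.7000 = -2.5631

-2.56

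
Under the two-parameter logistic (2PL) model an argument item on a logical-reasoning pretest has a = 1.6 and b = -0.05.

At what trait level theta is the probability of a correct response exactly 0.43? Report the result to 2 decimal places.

P(theta) = 1 / (1 + exp(−a(theta − b)))
logit = ln(0.4300/0.5700) = -0.2819
theta = b + logit/(a) = -0.05 + (-0.2819)/1.6000 = -0.2262

-0.23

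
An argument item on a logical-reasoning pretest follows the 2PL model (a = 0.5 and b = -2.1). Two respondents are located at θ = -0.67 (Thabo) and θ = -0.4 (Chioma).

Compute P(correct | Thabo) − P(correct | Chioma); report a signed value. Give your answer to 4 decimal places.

-0.0291

P(θ) = 1 / (1 + exp(−a(θ − b)))
P(Thabo) = 0.6715  [exponent 0.7150]
P(Chioma) = 0.7006  [exponent 0.8500]
Difference = 0.6715 − 0.7006 = -0.0291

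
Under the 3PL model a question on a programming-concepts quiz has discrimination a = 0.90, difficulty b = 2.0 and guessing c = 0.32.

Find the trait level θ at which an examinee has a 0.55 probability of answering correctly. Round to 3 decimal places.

P(θ) = c + (1 − c) · 1 / (1 + exp(−a(θ − b)))
Remove guessing floor: (0.55 − 0.32)/(1 − 0.32) = 0.3382
logit = ln(0.3382/0.6618) = -0.6712
θ = b + logit/(a) = 2.0 + (-0.6712)/0.9000 = 1.2543

1.254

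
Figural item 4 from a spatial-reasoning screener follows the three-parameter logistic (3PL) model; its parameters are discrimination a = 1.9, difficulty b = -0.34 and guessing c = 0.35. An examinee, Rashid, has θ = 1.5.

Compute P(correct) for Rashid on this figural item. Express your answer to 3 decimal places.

0.981

P(θ) = c + (1 − c) · 1 / (1 + exp(−a(θ − b)))
Exponent: 1.9 × (1.5 − (-0.34)) = 3.4960
1/(1 + e^{-3.4960}) = 0.9706
P = 0.35 + 0.65 × 0.9706 = 0.9809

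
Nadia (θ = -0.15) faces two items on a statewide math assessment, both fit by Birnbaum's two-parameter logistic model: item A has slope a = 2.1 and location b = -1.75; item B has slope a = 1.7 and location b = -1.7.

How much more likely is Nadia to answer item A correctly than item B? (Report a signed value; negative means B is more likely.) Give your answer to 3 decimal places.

0.033

P(θ) = 1 / (1 + exp(−a(θ − b)))
P_A = 0.9664
P_B = 0.9331
P_A − P_B = 0.0334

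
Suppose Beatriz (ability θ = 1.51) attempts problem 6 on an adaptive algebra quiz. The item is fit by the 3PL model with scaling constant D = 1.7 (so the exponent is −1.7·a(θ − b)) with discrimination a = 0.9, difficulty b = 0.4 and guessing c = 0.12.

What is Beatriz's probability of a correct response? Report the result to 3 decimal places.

0.864

P(θ) = c + (1 − c) · 1 / (1 + exp(−D·a(θ − b)))
Exponent: 1.7 × 0.9 × (1.51 − 0.4) = 1.6983
1/(1 + e^{-1.6983}) = 0.8453
P = 0.12 + 0.88 × 0.8453 = 0.8639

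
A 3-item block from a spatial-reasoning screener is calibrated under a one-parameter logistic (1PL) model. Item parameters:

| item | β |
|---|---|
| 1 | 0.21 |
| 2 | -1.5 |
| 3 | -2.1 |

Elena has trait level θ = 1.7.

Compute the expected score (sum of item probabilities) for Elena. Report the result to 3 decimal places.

P(θ) = 1 / (1 + exp(−(θ − β)))
P_1 = 1/(1+e^{-1.4900}) = 0.8161
P_2 = 1/(1+e^{-3.2000}) = 0.9608
P_3 = 1/(1+e^{-3.8000}) = 0.9781
E[score] = 0.8161 + 0.9608 + 0.9781 = 2.7550

2.755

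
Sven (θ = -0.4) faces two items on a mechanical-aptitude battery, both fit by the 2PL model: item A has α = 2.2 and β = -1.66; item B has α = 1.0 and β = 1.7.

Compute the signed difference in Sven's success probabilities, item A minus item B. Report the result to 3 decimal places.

0.832

P(θ) = 1 / (1 + exp(−α(θ − β)))
P_A = 0.9411
P_B = 0.1091
P_A − P_B = 0.8320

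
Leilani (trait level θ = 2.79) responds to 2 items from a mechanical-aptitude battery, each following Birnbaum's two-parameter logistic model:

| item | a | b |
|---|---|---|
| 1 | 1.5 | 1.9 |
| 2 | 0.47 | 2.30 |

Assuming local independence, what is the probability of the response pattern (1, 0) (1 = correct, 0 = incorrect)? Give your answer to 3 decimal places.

P(θ) = 1 / (1 + exp(−a(θ − b)))
P_1 = 1/(1+e^{-1.3350}) = 0.7917
P_2 = 1/(1+e^{-0.2303}) = 0.5573
L = P_1 × (1−P_2) = 0.7917 × 0.4427 = 0.35045

0.350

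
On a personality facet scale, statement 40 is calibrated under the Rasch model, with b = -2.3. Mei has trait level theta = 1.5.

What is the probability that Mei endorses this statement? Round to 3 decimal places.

P(theta) = 1 / (1 + exp(−(theta − b)))
Exponent: (1.5 − (-2.3)) = 3.8000
1/(1 + e^{-3.8000}) = 0.9781
P = 0.9781

0.978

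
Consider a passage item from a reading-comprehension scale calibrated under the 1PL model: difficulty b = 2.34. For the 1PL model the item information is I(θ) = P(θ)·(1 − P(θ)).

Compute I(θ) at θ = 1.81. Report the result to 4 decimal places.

0.2332

P = 1/(1+e^{0.5300}) = 0.3705
P(1−P) = 0.3705 × 0.6295 = 0.2332
I = P(1−P) = 0.23323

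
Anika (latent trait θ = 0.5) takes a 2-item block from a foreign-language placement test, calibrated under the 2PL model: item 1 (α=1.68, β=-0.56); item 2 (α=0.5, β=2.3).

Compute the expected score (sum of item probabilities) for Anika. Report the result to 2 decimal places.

P(θ) = 1 / (1 + exp(−α(θ − β)))
P_1 = 1/(1+e^{-1.7808}) = 0.8558
P_2 = 1/(1+e^{0.9000}) = 0.2891
E[score] = 0.8558 + 0.2891 = 1.1448

1.14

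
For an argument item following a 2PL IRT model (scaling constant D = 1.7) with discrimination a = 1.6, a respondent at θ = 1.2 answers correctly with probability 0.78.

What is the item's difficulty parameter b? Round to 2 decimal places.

P(θ) = 1 / (1 + exp(−D·a(θ − b)))
logit(0.78) = ln(0.78/0.22) = 1.2657
b = θ − logit/(1.7·a) = 1.2 − 1.2657/2.7200 = 0.7347

0.73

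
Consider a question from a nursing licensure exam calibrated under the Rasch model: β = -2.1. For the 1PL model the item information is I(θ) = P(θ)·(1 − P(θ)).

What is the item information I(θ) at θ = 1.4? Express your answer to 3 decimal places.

0.028

P = 1/(1+e^{-3.5000}) = 0.9707
P(1−P) = 0.9707 × 0.0293 = 0.0285
I = P(1−P) = 0.02845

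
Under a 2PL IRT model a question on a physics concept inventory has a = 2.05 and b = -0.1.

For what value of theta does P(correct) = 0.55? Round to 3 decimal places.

P(theta) = 1 / (1 + exp(−a(theta − b)))
logit = ln(0.5500/0.4500) = 0.2007
theta = b + logit/(a) = -0.1 + 0.2007/2.0500 = -0.0021

-0.002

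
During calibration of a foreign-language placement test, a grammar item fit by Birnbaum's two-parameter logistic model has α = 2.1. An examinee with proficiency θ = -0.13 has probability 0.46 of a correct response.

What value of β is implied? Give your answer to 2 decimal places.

-0.05

P(θ) = 1 / (1 + exp(−α(θ − β)))
logit(0.46) = ln(0.46/0.54) = -0.1603
β = θ − logit/(α) = -0.13 − (-0.1603)/2.1000 = -0.0536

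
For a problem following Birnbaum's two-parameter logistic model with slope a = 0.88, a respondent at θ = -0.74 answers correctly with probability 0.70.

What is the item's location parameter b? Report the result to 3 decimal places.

P(θ) = 1 / (1 + exp(−a(θ − b)))
logit(0.70) = ln(0.70/0.30) = 0.8473
b = θ − logit/(a) = -0.74 − 0.8473/0.8800 = -1.7028

-1.703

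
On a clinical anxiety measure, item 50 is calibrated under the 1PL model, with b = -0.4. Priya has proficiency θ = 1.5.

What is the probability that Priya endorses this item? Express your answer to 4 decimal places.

0.8699

P(θ) = 1 / (1 + exp(−(θ − b)))
Exponent: (1.5 − (-0.4)) = 1.9000
1/(1 + e^{-1.9000}) = 0.8699
P = 0.8699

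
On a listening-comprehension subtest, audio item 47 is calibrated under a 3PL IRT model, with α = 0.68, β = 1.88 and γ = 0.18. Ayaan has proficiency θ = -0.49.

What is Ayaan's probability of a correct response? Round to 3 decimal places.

0.316

P(θ) = γ + (1 − γ) · 1 / (1 + exp(−α(θ − β)))
Exponent: 0.68 × (-0.49 − 1.88) = -1.6116
1/(1 + e^{1.6116}) = 0.1664
P = 0.18 + 0.82 × 0.1664 = 0.3164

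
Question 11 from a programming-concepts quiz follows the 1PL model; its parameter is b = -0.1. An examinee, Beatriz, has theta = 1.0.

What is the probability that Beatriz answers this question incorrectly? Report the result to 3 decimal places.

0.250

P(theta) = 1 / (1 + exp(−(theta − b)))
Exponent: (1.0 − (-0.1)) = 1.1000
1/(1 + e^{-1.1000}) = 0.7503
P = 0.7503
P(incorrect) = 1 − 0.7503 = 0.2497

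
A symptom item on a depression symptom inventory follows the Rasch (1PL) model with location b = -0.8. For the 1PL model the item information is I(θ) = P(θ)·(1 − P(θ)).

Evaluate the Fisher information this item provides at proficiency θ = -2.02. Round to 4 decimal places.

P = 1/(1+e^{1.2200}) = 0.2279
P(1−P) = 0.2279 × 0.7721 = 0.1760
I = P(1−P) = 0.17598

0.1760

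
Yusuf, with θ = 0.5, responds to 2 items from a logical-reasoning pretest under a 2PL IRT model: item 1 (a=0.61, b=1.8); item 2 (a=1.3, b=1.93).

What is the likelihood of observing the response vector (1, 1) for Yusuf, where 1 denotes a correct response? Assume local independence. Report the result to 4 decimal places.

P(θ) = 1 / (1 + exp(−a(θ − b)))
P_1 = 1/(1+e^{0.7930}) = 0.3115
P_2 = 1/(1+e^{1.8590}) = 0.1348
L = P_1 × P_2 = 0.3115 × 0.1348 = 0.04200

0.0420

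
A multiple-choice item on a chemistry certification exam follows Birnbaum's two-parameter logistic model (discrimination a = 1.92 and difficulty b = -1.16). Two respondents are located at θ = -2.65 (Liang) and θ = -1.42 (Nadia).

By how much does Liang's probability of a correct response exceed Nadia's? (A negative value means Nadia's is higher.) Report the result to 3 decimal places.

-0.324

P(θ) = 1 / (1 + exp(−a(θ − b)))
P(Liang) = 0.0541  [exponent -2.8608]
P(Nadia) = 0.3777  [exponent -0.4992]
Difference = 0.0541 − 0.3777 = -0.3236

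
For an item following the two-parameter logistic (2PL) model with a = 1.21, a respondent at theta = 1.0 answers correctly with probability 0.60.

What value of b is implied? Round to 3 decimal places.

P(theta) = 1 / (1 + exp(−a(theta − b)))
logit(0.60) = ln(0.60/0.40) = 0.4055
b = theta − logit/(a) = 1.0 − 0.4055/1.2100 = 0.6649

0.665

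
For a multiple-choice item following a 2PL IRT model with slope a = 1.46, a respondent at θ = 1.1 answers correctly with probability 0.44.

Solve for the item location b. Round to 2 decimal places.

1.27

P(θ) = 1 / (1 + exp(−a(θ − b)))
logit(0.44) = ln(0.44/0.56) = -0.2412
b = θ − logit/(a) = 1.1 − (-0.2412)/1.4600 = 1.2652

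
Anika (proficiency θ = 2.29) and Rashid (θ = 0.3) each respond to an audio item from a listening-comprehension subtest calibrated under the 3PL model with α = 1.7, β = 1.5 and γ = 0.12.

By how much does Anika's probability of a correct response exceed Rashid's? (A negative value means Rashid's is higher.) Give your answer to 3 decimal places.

0.597

P(θ) = γ + (1 − γ) · 1 / (1 + exp(−α(θ − β)))
P(Anika) = 0.8178  [exponent 1.3430]
P(Rashid) = 0.2213  [exponent -2.0400]
Difference = 0.8178 − 0.2213 = 0.5966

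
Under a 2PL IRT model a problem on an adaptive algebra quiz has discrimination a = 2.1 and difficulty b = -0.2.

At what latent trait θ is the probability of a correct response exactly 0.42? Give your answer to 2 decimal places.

-0.35

P(θ) = 1 / (1 + exp(−a(θ − b)))
logit = ln(0.4200/0.5800) = -0.3228
θ = b + logit/(a) = -0.2 + (-0.3228)/2.1000 = -0.3537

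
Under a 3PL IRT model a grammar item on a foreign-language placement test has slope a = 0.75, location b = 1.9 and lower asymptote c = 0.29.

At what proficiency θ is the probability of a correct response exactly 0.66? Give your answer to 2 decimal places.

2.01

P(θ) = c + (1 − c) · 1 / (1 + exp(−a(θ − b)))
Remove guessing floor: (0.66 − 0.29)/(1 − 0.29) = 0.5211
logit = ln(0.5211/0.4789) = 0.0846
θ = b + logit/(a) = 1.9 + 0.0846/0.7500 = 2.0127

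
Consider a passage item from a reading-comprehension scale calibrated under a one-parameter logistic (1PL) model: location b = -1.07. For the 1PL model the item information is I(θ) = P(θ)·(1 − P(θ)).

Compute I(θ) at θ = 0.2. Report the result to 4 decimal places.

0.1712

P = 1/(1+e^{-1.2700}) = 0.7807
P(1−P) = 0.7807 × 0.2193 = 0.1712
I = P(1−P) = 0.17118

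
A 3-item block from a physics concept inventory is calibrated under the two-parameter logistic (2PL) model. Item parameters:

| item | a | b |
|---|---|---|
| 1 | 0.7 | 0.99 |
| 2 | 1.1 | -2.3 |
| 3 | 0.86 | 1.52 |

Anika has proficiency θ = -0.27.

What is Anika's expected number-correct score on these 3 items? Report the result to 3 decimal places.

1.373

P(θ) = 1 / (1 + exp(−a(θ − b)))
P_1 = 1/(1+e^{0.8820}) = 0.2928
P_2 = 1/(1+e^{-2.2330}) = 0.9032
P_3 = 1/(1+e^{1.5394}) = 0.1766
E[score] = 0.2928 + 0.9032 + 0.1766 = 1.3726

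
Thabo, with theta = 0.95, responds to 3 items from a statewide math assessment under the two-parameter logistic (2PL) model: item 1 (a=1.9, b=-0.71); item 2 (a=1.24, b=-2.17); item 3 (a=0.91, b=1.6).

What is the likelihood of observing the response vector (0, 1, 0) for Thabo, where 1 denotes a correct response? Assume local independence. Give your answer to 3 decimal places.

0.026

P(theta) = 1 / (1 + exp(−a(theta − b)))
P_1 = 1/(1+e^{-3.1540}) = 0.9591
P_2 = 1/(1+e^{-3.8688}) = 0.9795
P_3 = 1/(1+e^{0.5915}) = 0.3563
L = (1−P_1) × P_2 × (1−P_3) = 0.0409 × 0.9795 × 0.6437 = 0.02581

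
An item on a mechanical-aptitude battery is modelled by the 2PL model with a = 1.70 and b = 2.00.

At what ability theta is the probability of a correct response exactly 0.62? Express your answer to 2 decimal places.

2.29

P(theta) = 1 / (1 + exp(−a(theta − b)))
logit = ln(0.6200/0.3800) = 0.4895
theta = b + logit/(a) = 2.00 + 0.4895/1.7000 = 2.2880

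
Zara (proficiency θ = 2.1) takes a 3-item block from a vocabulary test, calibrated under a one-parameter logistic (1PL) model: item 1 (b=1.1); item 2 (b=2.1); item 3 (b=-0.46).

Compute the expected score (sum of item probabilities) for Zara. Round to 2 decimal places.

P(θ) = 1 / (1 + exp(−(θ − b)))
P_1 = 1/(1+e^{-1.0000}) = 0.7311
P_2 = 1/(1+e^{0.0000}) = 0.5000
P_3 = 1/(1+e^{-2.5600}) = 0.9282
E[score] = 0.7311 + 0.5000 + 0.9282 = 2.1593

2.16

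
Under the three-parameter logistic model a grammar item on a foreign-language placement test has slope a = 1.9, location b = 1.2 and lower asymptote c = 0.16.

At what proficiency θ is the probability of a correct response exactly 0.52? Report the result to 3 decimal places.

P(θ) = c + (1 − c) · 1 / (1 + exp(−a(θ − b)))
Remove guessing floor: (0.52 − 0.16)/(1 − 0.16) = 0.4286
logit = ln(0.4286/0.5714) = -0.2877
θ = b + logit/(a) = 1.2 + (-0.2877)/1.9000 = 1.0486

1.049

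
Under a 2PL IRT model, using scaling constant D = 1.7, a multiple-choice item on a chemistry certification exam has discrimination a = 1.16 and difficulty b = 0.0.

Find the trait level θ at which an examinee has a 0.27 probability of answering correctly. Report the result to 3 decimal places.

P(θ) = 1 / (1 + exp(−D·a(θ − b)))
logit = ln(0.2700/0.7300) = -0.9946
θ = b + logit/(1.7·a) = 0.0 + (-0.9946)/1.9720 = -0.5044

-0.504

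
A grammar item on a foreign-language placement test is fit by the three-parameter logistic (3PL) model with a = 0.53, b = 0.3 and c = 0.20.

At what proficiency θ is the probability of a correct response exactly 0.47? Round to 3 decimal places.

-0.973

P(θ) = c + (1 − c) · 1 / (1 + exp(−a(θ − b)))
Remove guessing floor: (0.47 − 0.20)/(1 − 0.20) = 0.3375
logit = ln(0.3375/0.6625) = -0.6745
θ = b + logit/(a) = 0.3 + (-0.6745)/0.5300 = -0.9726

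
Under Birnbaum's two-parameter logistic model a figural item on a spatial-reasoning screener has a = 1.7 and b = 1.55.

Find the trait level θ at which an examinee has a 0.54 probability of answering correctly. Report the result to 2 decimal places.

1.64

P(θ) = 1 / (1 + exp(−a(θ − b)))
logit = ln(0.5400/0.4600) = 0.1603
θ = b + logit/(a) = 1.55 + 0.1603/1.7000 = 1.6443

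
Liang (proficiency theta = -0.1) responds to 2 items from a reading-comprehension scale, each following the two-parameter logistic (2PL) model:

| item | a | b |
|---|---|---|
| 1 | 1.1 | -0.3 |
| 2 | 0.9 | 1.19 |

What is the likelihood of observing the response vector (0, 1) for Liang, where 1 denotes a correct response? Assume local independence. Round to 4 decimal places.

P(theta) = 1 / (1 + exp(−a(theta − b)))
P_1 = 1/(1+e^{-0.2200}) = 0.5548
P_2 = 1/(1+e^{1.1610}) = 0.2385
L = (1−P_1) × P_2 = 0.4452 × 0.2385 = 0.10618

0.1062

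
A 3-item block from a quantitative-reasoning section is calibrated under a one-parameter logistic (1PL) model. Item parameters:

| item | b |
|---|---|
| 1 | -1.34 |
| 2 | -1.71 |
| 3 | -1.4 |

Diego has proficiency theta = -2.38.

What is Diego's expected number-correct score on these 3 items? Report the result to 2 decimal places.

P(theta) = 1 / (1 + exp(−(theta − b)))
P_1 = 1/(1+e^{1.0400}) = 0.2611
P_2 = 1/(1+e^{0.6700}) = 0.3385
P_3 = 1/(1+e^{0.9800}) = 0.2729
E[score] = 0.2611 + 0.3385 + 0.2729 = 0.8725

0.87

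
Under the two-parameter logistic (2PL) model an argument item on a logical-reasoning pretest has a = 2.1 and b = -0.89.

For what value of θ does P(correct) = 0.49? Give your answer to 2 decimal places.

-0.91

P(θ) = 1 / (1 + exp(−a(θ − b)))
logit = ln(0.4900/0.5100) = -0.0400
θ = b + logit/(a) = -0.89 + (-0.0400)/2.1000 = -0.9091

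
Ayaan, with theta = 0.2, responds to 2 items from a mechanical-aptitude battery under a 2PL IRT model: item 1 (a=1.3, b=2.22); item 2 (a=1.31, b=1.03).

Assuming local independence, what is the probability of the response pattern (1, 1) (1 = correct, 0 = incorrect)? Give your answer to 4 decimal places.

P(theta) = 1 / (1 + exp(−a(theta − b)))
P_1 = 1/(1+e^{2.6260}) = 0.0675
P_2 = 1/(1+e^{1.0873}) = 0.2521
L = P_1 × P_2 = 0.0675 × 0.2521 = 0.01701

0.0170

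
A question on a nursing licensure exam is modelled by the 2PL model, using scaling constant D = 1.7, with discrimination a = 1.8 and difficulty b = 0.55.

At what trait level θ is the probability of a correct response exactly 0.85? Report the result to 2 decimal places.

1.12

P(θ) = 1 / (1 + exp(−D·a(θ − b)))
logit = ln(0.8500/0.1500) = 1.7346
θ = b + logit/(1.7·a) = 0.55 + 1.7346/3.0600 = 1.1169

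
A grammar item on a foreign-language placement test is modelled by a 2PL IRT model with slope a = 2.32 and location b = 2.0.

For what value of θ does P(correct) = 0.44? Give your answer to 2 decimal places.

P(θ) = 1 / (1 + exp(−a(θ − b)))
logit = ln(0.4400/0.5600) = -0.2412
θ = b + logit/(a) = 2.0 + (-0.2412)/2.3200 = 1.8961

1.90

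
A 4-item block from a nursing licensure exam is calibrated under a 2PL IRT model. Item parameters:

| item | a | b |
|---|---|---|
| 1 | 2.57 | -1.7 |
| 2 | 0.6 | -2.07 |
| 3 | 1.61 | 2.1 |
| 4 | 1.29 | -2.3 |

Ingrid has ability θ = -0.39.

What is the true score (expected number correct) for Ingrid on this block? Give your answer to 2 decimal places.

P(θ) = 1 / (1 + exp(−a(θ − b)))
P_1 = 1/(1+e^{-3.3667}) = 0.9666
P_2 = 1/(1+e^{-1.0080}) = 0.7326
P_3 = 1/(1+e^{4.0089}) = 0.0178
P_4 = 1/(1+e^{-2.4639}) = 0.9216
E[score] = 0.9666 + 0.7326 + 0.0178 + 0.9216 = 2.6387

2.64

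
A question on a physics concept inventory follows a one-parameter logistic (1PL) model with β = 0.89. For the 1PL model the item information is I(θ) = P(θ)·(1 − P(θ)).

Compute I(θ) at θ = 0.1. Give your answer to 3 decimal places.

P = 1/(1+e^{0.7900}) = 0.3122
P(1−P) = 0.3122 × 0.6878 = 0.2147
I = P(1−P) = 0.21472

0.215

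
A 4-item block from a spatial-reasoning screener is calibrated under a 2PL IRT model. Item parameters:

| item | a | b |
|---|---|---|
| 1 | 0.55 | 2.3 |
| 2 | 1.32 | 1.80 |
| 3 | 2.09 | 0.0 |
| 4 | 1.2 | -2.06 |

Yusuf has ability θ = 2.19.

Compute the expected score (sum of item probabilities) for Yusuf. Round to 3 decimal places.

3.095

P(θ) = 1 / (1 + exp(−a(θ − b)))
P_1 = 1/(1+e^{0.0605}) = 0.4849
P_2 = 1/(1+e^{-0.5148}) = 0.6259
P_3 = 1/(1+e^{-4.5771}) = 0.9898
P_4 = 1/(1+e^{-5.1000}) = 0.9939
E[score] = 0.4849 + 0.6259 + 0.9898 + 0.9939 = 3.0946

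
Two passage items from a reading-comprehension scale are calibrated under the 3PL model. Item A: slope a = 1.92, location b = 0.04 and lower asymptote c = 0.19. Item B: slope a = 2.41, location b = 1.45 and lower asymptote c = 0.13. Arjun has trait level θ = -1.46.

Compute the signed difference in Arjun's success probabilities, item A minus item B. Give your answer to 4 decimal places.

0.1023

P(θ) = c + (1 − c) · 1 / (1 + exp(−a(θ − b)))
P_A = 0.2331
P_B = 0.1308
P_A − P_B = 0.1023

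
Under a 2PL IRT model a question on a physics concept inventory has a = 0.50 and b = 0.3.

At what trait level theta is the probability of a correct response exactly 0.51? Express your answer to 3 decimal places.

0.380

P(theta) = 1 / (1 + exp(−a(theta − b)))
logit = ln(0.5100/0.4900) = 0.0400
theta = b + logit/(a) = 0.3 + 0.0400/0.5000 = 0.3800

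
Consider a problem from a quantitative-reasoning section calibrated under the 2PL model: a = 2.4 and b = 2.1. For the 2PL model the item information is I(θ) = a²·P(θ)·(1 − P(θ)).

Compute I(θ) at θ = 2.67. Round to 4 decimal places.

P = 1/(1+e^{-1.3680}) = 0.7971
P(1−P) = 0.7971 × 0.2029 = 0.1618
I = a² × P(1−P) = 2.4² × 0.1618 = 0.93172

0.9317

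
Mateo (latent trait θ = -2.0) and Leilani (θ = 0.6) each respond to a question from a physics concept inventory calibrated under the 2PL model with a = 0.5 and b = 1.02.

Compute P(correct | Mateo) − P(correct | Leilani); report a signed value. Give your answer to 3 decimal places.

-0.267

P(θ) = 1 / (1 + exp(−a(θ − b)))
P(Mateo) = 0.1809  [exponent -1.5100]
P(Leilani) = 0.4477  [exponent -0.2100]
Difference = 0.1809 − 0.4477 = -0.2668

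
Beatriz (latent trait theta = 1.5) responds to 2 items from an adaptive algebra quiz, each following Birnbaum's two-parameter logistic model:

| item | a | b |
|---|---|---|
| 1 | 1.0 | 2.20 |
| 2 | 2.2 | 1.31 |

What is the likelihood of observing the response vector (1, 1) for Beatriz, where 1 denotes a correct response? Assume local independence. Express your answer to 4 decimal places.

0.2001

P(theta) = 1 / (1 + exp(−a(theta − b)))
P_1 = 1/(1+e^{0.7000}) = 0.3318
P_2 = 1/(1+e^{-0.4180}) = 0.6030
L = P_1 × P_2 = 0.3318 × 0.6030 = 0.20008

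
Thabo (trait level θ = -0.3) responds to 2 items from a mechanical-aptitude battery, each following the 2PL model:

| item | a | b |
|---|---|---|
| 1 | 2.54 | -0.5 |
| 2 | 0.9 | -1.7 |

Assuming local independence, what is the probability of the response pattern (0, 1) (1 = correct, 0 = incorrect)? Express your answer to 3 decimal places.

P(θ) = 1 / (1 + exp(−a(θ − b)))
P_1 = 1/(1+e^{-0.5080}) = 0.6243
P_2 = 1/(1+e^{-1.2600}) = 0.7790
L = (1−P_1) × P_2 = 0.3757 × 0.7790 = 0.29265

0.293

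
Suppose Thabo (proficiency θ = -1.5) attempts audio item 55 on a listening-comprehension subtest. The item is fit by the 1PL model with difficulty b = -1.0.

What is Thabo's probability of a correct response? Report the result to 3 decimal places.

P(θ) = 1 / (1 + exp(−(θ − b)))
Exponent: (-1.5 − (-1.0)) = -0.5000
1/(1 + e^{0.5000}) = 0.3775
P = 0.3775

0.378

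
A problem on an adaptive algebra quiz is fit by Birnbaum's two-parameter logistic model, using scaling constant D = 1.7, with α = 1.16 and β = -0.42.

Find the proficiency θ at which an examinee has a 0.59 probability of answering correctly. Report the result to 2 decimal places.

P(θ) = 1 / (1 + exp(−D·α(θ − β)))
logit = ln(0.5900/0.4100) = 0.3640
θ = β + logit/(1.7·α) = -0.42 + 0.3640/1.9720 = -0.2354

-0.24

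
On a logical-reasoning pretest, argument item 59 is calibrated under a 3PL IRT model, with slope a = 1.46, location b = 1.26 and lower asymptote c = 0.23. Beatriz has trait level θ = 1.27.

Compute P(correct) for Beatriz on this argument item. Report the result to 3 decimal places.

P(θ) = c + (1 − c) · 1 / (1 + exp(−a(θ − b)))
Exponent: 1.46 × (1.27 − 1.26) = 0.0146
1/(1 + e^{-0.0146}) = 0.5036
P = 0.23 + 0.77 × 0.5036 = 0.6178

0.618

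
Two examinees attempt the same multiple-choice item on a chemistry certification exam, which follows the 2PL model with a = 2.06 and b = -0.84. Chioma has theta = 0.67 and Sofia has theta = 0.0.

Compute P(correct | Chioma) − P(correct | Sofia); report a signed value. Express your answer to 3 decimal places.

0.108

P(theta) = 1 / (1 + exp(−a(theta − b)))
P(Chioma) = 0.9573  [exponent 3.1106]
P(Sofia) = 0.8495  [exponent 1.7304]
Difference = 0.9573 − 0.8495 = 0.1079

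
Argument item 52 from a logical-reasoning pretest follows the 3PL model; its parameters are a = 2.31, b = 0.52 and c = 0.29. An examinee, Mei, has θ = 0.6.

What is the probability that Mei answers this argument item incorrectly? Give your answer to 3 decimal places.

P(θ) = c + (1 − c) · 1 / (1 + exp(−a(θ − b)))
Exponent: 2.31 × (0.6 − 0.52) = 0.1848
1/(1 + e^{-0.1848}) = 0.5461
P = 0.29 + 0.71 × 0.5461 = 0.6777
P(incorrect) = 1 − 0.6777 = 0.3223

0.322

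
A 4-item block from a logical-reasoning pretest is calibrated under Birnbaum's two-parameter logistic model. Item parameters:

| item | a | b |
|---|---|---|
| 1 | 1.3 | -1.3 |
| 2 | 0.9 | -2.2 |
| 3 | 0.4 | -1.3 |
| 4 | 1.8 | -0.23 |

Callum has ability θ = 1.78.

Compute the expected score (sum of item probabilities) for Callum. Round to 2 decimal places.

P(θ) = 1 / (1 + exp(−a(θ − b)))
P_1 = 1/(1+e^{-4.0040}) = 0.9821
P_2 = 1/(1+e^{-3.5820}) = 0.9729
P_3 = 1/(1+e^{-1.2320}) = 0.7742
P_4 = 1/(1+e^{-3.6180}) = 0.9739
E[score] = 0.9821 + 0.9729 + 0.7742 + 0.9739 = 3.7031

3.70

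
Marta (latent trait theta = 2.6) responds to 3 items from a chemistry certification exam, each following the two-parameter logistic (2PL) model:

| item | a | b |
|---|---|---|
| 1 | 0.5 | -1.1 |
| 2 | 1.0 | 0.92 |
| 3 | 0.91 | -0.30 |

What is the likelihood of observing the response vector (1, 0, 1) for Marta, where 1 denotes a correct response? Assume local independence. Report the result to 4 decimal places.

0.1267

P(theta) = 1 / (1 + exp(−a(theta − b)))
P_1 = 1/(1+e^{-1.8500}) = 0.8641
P_2 = 1/(1+e^{-1.6800}) = 0.8429
P_3 = 1/(1+e^{-2.6390}) = 0.9333
L = P_1 × (1−P_2) × P_3 = 0.8641 × 0.1571 × 0.9333 = 0.12670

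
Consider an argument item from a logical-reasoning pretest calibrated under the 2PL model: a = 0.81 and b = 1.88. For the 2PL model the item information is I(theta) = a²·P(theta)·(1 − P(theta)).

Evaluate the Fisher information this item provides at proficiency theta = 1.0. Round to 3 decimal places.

P = 1/(1+e^{0.7128}) = 0.3290
P(1−P) = 0.3290 × 0.6710 = 0.2208
I = a² × P(1−P) = 0.81² × 0.2208 = 0.14484

0.145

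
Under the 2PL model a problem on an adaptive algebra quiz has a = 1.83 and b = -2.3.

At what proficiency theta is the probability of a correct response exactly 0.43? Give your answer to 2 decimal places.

-2.45

P(theta) = 1 / (1 + exp(−a(theta − b)))
logit = ln(0.4300/0.5700) = -0.2819
theta = b + logit/(a) = -2.3 + (-0.2819)/1.8300 = -2.4540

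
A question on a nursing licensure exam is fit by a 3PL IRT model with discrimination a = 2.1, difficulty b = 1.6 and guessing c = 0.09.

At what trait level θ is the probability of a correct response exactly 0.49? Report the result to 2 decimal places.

1.48

P(θ) = c + (1 − c) · 1 / (1 + exp(−a(θ − b)))
Remove guessing floor: (0.49 − 0.09)/(1 − 0.09) = 0.4396
logit = ln(0.4396/0.5604) = -0.2429
θ = b + logit/(a) = 1.6 + (-0.2429)/2.1000 = 1.4843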